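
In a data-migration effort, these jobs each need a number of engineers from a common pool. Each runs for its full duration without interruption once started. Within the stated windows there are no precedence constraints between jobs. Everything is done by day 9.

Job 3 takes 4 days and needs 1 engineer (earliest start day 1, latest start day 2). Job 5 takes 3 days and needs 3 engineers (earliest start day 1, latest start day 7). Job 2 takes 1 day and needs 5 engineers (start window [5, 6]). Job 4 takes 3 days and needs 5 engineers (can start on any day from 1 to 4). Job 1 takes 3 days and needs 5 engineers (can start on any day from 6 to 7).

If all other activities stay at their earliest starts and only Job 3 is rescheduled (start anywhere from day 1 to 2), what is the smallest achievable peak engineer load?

Job 3@1: d1:9  d2:9  d3:9  d4:1  d5:5  d6:5  d7:5  d8:5  d9:0 → peak 9
Job 3@2: d1:8  d2:9  d3:9  d4:1  d5:6  d6:5  d7:5  d8:5  d9:0 → peak 9
Best is Job 3@1, peak 9.

9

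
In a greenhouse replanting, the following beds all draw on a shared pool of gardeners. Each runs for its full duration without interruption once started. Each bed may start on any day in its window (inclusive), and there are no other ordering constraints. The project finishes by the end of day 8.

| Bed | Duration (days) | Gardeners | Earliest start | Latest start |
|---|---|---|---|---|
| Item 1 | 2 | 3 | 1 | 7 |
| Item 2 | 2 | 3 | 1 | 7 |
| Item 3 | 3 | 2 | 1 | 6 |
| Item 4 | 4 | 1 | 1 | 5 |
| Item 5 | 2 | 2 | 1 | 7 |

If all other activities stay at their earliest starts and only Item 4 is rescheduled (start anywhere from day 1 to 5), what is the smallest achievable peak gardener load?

10

Item 4@1: d1:11  d2:11  d3:3  d4:1  d5:0  d6:0  d7:0  d8:0 → peak 11
Item 4@2: d1:10  d2:11  d3:3  d4:1  d5:1  d6:0  d7:0  d8:0 → peak 11
Item 4@3: d1:10  d2:10  d3:3  d4:1  d5:1  d6:1  d7:0  d8:0 → peak 10
Item 4@4: d1:10  d2:10  d3:2  d4:1  d5:1  d6:1  d7:1  d8:0 → peak 10
Item 4@5: d1:10  d2:10  d3:2  d4:0  d5:1  d6:1  d7:1  d8:1 → peak 10
Best is Item 4@3, peak 10.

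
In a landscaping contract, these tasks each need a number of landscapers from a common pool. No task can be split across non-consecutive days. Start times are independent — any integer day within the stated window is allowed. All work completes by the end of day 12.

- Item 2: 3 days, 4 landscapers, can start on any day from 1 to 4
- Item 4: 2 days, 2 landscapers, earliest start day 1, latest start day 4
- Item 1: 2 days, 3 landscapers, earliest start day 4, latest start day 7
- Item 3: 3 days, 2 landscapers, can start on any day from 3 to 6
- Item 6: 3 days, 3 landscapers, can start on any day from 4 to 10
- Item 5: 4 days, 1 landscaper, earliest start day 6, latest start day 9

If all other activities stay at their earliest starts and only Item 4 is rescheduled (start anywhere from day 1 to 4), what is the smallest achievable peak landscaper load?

Item 4@1: d1:6  d2:6  d3:6  d4:8  d5:8  d6:4  d7:1  d8:1  d9:1  d10:0  d11:0  d12:0 → peak 8
Item 4@2: d1:4  d2:6  d3:8  d4:8  d5:8  d6:4  d7:1  d8:1  d9:1  d10:0  d11:0  d12:0 → peak 8
Item 4@3: d1:4  d2:4  d3:8  d4:10  d5:8  d6:4  d7:1  d8:1  d9:1  d10:0  d11:0  d12:0 → peak 10
Item 4@4: d1:4  d2:4  d3:6  d4:10  d5:10  d6:4  d7:1  d8:1  d9:1  d10:0  d11:0  d12:0 → peak 10
Best is Item 4@1, peak 8.

8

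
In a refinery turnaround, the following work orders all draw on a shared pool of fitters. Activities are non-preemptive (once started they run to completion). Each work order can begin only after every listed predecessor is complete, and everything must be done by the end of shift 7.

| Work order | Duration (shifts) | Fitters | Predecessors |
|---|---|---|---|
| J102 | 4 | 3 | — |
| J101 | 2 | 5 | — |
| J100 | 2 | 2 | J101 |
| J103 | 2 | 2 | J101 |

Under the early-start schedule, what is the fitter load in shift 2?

8

At early start, shift 2 has: J102, J101.
Demand: 3 + 5 = 8.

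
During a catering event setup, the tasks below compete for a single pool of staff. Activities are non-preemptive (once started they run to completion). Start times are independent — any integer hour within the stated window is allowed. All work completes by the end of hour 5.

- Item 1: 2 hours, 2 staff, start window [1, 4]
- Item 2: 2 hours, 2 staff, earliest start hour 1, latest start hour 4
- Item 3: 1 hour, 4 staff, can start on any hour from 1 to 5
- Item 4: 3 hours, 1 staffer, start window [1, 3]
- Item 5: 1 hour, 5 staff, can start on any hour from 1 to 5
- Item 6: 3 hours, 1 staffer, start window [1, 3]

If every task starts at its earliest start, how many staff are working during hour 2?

6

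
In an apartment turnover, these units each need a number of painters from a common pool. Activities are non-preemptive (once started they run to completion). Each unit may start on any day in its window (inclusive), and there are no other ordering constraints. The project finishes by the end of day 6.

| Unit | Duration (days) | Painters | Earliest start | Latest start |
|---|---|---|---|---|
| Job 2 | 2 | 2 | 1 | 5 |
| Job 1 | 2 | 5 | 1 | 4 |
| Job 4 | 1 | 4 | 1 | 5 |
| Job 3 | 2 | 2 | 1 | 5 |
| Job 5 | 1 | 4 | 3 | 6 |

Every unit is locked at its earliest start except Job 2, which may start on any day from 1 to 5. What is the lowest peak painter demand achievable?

11

Job 2@1: d1:13  d2:9  d3:4  d4:0  d5:0  d6:0 → peak 13
Job 2@2: d1:11  d2:9  d3:6  d4:0  d5:0  d6:0 → peak 11
Job 2@3: d1:11  d2:7  d3:6  d4:2  d5:0  d6:0 → peak 11
Job 2@4: d1:11  d2:7  d3:4  d4:2  d5:2  d6:0 → peak 11
Job 2@5: d1:11  d2:7  d3:4  d4:0  d5:2  d6:2 → peak 11
Best is Job 2@2, peak 11.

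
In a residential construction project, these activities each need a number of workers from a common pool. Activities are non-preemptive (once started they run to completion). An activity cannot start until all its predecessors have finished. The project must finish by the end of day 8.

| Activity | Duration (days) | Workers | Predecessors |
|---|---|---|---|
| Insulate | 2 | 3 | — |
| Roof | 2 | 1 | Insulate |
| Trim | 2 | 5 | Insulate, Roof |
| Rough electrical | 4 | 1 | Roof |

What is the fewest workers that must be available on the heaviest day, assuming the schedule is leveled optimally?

Schedule Insulate@1, Roof@3, Trim@5, Rough electrical@5: d1:3  d2:3  d3:1  d4:1  d5:6  d6:6  d7:1  d8:1 — peak 6.
No arrangement of the 3 feasible schedules does better.

6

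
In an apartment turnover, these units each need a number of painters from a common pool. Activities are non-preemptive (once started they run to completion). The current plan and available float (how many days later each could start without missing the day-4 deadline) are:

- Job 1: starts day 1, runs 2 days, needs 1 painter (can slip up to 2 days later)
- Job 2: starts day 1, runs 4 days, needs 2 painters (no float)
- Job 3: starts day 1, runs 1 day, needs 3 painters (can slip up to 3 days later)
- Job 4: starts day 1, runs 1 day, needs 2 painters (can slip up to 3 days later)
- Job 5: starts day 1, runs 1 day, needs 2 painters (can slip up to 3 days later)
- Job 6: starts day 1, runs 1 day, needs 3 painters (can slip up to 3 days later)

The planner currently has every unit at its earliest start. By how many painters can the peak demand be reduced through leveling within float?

8

Early-start peak: d1:13  d2:3  d3:2  d4:2 ⇒ 13.
Leveled (Job 1@1, Job 2@1, Job 3@3, Job 4@1, Job 5@2, Job 6@4): d1:5  d2:5  d3:5  d4:5 ⇒ 5.
Reduction 13 − 5 = 8.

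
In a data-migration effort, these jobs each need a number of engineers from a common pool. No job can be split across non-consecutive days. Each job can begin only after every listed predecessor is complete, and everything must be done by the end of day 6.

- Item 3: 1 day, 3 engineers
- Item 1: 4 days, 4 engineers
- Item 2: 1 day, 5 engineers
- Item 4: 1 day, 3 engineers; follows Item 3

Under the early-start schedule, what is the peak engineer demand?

12

Early-start schedule: Item 3@1, Item 1@1, Item 2@1, Item 4@2.
Load per day: day 1: 12, day 2: 7, day 3: 4, day 4: 4, day 5: 0, day 6: 0.
Peak is 12.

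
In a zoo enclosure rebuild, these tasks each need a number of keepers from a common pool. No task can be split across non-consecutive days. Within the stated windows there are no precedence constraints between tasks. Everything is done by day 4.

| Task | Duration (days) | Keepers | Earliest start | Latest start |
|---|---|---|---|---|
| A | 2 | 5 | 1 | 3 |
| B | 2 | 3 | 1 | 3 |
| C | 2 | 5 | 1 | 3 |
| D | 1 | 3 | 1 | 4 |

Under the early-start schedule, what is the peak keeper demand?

16

Early-start schedule: A@1, B@1, C@1, D@1.
Load per day: day 1: 16, day 2: 13, day 3: 0, day 4: 0.
Peak is 16.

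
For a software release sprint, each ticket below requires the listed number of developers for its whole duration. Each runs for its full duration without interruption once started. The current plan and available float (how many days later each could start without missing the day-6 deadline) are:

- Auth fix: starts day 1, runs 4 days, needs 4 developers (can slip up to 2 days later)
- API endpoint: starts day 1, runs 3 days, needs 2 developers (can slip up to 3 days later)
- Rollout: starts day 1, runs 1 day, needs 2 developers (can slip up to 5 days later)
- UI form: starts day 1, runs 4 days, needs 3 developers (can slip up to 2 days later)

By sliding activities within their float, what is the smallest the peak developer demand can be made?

9

Early-start (Auth fix@1, API endpoint@1, Rollout@1, UI form@1) gives peak 11: d1:11  d2:9  d3:9  d4:7  d5:0  d6:0.
Shift UI form→2.
Schedule Auth fix@1, API endpoint@1, Rollout@1, UI form@2: d1:8  d2:9  d3:9  d4:7  d5:3  d6:0 — peak 9.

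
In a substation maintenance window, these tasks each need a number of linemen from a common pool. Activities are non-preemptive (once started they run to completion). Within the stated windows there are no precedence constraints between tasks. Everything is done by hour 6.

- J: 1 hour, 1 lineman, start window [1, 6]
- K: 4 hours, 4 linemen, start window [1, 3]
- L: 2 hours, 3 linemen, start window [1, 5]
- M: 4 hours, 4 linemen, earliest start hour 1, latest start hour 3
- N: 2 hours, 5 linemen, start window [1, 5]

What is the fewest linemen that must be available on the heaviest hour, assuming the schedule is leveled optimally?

Early-start (J@1, K@1, L@1, M@1, N@1) gives peak 17: h1:17  h2:16  h3:8  h4:8  h5:0  h6:0.
Shift M→3, N→5.
Schedule J@1, K@1, L@1, M@3, N@5: h1:8  h2:7  h3:8  h4:8  h5:9  h6:9 — peak 9.
Total lineman-hours = 49 over 6 hours ⇒ peak ≥ ⌈49/6⌉ = 9, so 9 is optimal.

9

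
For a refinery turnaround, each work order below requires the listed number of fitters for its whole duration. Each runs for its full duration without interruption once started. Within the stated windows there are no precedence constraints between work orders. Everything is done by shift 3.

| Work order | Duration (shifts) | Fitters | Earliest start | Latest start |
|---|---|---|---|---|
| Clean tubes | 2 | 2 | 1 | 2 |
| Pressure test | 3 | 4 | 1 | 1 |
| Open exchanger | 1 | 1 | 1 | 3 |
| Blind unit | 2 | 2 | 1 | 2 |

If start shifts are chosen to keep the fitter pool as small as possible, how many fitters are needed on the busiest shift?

Early-start (Clean tubes@1, Pressure test@1, Open exchanger@1, Blind unit@1) gives peak 9: s1:9  s2:8  s3:4.
Shift Blind unit→2.
Schedule Clean tubes@1, Pressure test@1, Open exchanger@1, Blind unit@2: s1:7  s2:8  s3:6 — peak 8.
No arrangement of the 12 feasible schedules does better.

8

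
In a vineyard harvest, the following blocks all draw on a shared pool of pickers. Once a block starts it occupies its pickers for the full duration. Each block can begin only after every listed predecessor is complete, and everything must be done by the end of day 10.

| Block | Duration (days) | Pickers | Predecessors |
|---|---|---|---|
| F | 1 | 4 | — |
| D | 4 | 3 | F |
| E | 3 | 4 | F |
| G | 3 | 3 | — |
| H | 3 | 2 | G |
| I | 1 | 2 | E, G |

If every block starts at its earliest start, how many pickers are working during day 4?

At early start, day 4 has: D, E, H.
Demand: 3 + 4 + 2 = 9.

9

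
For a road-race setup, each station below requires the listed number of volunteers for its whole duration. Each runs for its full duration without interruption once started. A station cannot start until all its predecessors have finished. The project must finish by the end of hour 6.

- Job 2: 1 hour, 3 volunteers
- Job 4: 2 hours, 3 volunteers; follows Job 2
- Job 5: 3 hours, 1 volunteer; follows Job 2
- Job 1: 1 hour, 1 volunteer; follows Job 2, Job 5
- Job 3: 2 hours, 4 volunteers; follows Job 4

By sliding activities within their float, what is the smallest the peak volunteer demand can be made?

5

Schedule Job 2@1, Job 4@2, Job 5@2, Job 1@5, Job 3@4: h1:3  h2:4  h3:4  h4:5  h5:5  h6:0 — peak 5.
No arrangement of the 10 feasible schedules does better.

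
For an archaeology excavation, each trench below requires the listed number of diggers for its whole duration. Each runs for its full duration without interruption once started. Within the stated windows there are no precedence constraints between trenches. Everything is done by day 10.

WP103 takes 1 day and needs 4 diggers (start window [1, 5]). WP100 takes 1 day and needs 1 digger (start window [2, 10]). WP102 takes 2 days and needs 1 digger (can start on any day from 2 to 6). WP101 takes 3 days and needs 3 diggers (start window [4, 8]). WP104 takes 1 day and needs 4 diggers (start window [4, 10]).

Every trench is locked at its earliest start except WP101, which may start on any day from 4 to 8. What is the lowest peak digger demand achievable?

4

WP101@4: d1:4  d2:2  d3:1  d4:7  d5:3  d6:3  d7:0  d8:0  d9:0  d10:0 → peak 7
WP101@5: d1:4  d2:2  d3:1  d4:4  d5:3  d6:3  d7:3  d8:0  d9:0  d10:0 → peak 4
WP101@6: d1:4  d2:2  d3:1  d4:4  d5:0  d6:3  d7:3  d8:3  d9:0  d10:0 → peak 4
WP101@7: d1:4  d2:2  d3:1  d4:4  d5:0  d6:0  d7:3  d8:3  d9:3  d10:0 → peak 4
WP101@8: d1:4  d2:2  d3:1  d4:4  d5:0  d6:0  d7:0  d8:3  d9:3  d10:3 → peak 4
Best is WP101@5, peak 4.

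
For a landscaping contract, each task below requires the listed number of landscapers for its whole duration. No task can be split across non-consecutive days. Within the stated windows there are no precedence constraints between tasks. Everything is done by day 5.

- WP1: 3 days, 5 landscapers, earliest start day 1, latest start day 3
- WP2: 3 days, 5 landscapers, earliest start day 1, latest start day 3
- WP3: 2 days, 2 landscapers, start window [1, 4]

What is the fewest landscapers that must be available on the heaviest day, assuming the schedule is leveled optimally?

Early-start (WP1@1, WP2@1, WP3@1) gives peak 12: d1:12  d2:12  d3:10  d4:0  d5:0.
Shift WP3→4.
Schedule WP1@1, WP2@1, WP3@4: d1:10  d2:10  d3:10  d4:2  d5:2 — peak 10.

10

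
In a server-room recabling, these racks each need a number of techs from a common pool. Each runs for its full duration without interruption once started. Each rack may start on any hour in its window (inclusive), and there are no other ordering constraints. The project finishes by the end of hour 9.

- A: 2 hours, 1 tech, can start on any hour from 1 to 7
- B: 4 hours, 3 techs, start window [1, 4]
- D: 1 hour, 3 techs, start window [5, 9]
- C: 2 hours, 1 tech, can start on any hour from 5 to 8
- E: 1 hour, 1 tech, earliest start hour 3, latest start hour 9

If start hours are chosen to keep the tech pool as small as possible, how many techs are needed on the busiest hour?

Early-start (A@1, B@1, D@5, C@5, E@3) gives peak 4: h1:4  h2:4  h3:4  h4:3  h5:4  h6:1  h7:0  h8:0  h9:0.
Shift B→3, D→7, C→8, E→8.
Schedule A@1, B@3, D@7, C@8, E@8: h1:1  h2:1  h3:3  h4:3  h5:3  h6:3  h7:3  h8:2  h9:1 — peak 3.
Total tech-hours = 20 over 9 hours ⇒ peak ≥ ⌈20/9⌉ = 3, so 3 is optimal.

3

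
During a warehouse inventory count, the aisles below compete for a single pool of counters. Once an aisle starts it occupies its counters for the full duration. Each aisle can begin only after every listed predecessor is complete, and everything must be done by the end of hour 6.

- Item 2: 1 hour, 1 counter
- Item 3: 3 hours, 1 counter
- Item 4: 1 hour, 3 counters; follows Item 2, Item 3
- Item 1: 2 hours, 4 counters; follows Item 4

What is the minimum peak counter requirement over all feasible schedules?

Schedule Item 2@1, Item 3@1, Item 4@4, Item 1@5: h1:2  h2:1  h3:1  h4:3  h5:4  h6:4 — peak 4.
No arrangement of the 3 feasible schedules does better.

4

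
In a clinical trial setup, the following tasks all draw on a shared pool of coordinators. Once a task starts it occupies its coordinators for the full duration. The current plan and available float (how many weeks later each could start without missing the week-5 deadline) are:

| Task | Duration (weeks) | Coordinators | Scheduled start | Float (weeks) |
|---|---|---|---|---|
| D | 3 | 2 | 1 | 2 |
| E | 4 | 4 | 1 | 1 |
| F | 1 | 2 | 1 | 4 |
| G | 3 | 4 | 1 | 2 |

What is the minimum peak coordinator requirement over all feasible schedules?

Early-start (D@1, E@1, F@1, G@1) gives peak 12: w1:12  w2:10  w3:10  w4:4  w5:0.
Shift G→2.
Schedule D@1, E@1, F@1, G@2: w1:8  w2:10  w3:10  w4:8  w5:0 — peak 10.

10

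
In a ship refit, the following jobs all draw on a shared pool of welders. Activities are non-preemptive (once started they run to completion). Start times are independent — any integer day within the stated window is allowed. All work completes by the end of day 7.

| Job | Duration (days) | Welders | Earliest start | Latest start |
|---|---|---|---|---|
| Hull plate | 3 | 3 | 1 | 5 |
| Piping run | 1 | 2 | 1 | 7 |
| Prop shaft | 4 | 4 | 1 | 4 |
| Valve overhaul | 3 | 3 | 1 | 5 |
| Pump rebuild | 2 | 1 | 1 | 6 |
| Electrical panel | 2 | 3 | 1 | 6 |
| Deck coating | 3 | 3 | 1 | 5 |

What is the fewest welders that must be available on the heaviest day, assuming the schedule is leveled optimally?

9

Early-start (Hull plate@1, Piping run@1, Prop shaft@1, Valve overhaul@1, Pump rebuild@1, Electrical panel@1, Deck coating@1) gives peak 19: d1:19  d2:17  d3:13  d4:4  d5:0  d6:0  d7:0.
Shift Valve overhaul→4, Pump rebuild→2, Electrical panel→5, Deck coating→5.
Schedule Hull plate@1, Piping run@1, Prop shaft@1, Valve overhaul@4, Pump rebuild@2, Electrical panel@5, Deck coating@5: d1:9  d2:8  d3:8  d4:7  d5:9  d6:9  d7:3 — peak 9.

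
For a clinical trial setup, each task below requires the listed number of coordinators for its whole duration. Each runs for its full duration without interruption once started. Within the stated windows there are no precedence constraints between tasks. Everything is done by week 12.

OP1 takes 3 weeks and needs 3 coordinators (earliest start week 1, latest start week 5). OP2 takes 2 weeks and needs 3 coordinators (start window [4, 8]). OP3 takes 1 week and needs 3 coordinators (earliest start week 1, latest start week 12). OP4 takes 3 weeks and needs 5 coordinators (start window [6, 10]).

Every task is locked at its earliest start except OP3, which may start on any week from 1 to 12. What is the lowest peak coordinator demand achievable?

5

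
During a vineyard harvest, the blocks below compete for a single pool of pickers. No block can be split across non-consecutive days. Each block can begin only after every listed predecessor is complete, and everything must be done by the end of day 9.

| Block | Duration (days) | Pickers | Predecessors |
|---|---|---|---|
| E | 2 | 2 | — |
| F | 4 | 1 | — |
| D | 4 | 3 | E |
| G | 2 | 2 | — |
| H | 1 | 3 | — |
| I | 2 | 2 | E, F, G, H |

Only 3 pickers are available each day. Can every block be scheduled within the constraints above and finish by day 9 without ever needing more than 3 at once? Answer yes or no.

no

Total picker-days = 31; over 9 days the average is 31/9 > 3, so some day must exceed 3.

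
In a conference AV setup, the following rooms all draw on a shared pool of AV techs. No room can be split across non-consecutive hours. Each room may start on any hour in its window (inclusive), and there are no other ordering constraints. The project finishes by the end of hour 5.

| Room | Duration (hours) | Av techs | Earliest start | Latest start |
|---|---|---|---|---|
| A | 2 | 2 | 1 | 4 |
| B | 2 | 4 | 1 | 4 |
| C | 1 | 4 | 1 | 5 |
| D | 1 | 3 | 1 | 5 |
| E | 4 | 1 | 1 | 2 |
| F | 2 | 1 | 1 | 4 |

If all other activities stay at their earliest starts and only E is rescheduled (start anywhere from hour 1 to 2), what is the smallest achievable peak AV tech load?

14

E@1: h1:15  h2:8  h3:1  h4:1  h5:0 → peak 15
E@2: h1:14  h2:8  h3:1  h4:1  h5:1 → peak 14
Best is E@2, peak 14.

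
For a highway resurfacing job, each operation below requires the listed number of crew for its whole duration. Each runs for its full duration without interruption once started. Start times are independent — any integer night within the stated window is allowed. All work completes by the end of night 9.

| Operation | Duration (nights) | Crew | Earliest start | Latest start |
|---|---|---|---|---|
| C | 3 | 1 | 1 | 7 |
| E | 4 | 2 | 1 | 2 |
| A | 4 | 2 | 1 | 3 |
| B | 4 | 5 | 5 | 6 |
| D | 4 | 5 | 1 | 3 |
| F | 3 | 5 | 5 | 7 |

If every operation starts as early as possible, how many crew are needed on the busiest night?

Early-start schedule: C@1, E@1, A@1, B@5, D@1, F@5.
Load per night: night 1: 10, night 2: 10, night 3: 10, night 4: 9, night 5: 10, night 6: 10, night 7: 10, night 8: 5, night 9: 0.
Peak is 10.

10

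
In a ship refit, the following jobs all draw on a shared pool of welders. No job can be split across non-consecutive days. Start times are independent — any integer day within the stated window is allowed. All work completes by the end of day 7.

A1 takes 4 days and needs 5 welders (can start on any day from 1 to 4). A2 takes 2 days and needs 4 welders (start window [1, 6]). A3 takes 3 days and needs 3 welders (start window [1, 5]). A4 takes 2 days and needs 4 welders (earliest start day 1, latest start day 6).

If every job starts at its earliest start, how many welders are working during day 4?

At early start, day 4 has: A1.
Demand: 5 = 5.

5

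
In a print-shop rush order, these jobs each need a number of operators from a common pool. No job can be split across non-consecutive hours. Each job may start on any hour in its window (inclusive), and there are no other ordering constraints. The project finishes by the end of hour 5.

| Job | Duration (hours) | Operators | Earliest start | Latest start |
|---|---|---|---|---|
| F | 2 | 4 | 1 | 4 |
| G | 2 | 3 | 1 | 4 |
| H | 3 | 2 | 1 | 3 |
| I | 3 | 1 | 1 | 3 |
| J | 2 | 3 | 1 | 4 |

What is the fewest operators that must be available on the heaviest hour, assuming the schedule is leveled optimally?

Early-start (F@1, G@1, H@1, I@1, J@1) gives peak 13: h1:13  h2:13  h3:3  h4:0  h5:0.
Shift H→3, I→3, J→3.
Schedule F@1, G@1, H@3, I@3, J@3: h1:7  h2:7  h3:6  h4:6  h5:3 — peak 7.

7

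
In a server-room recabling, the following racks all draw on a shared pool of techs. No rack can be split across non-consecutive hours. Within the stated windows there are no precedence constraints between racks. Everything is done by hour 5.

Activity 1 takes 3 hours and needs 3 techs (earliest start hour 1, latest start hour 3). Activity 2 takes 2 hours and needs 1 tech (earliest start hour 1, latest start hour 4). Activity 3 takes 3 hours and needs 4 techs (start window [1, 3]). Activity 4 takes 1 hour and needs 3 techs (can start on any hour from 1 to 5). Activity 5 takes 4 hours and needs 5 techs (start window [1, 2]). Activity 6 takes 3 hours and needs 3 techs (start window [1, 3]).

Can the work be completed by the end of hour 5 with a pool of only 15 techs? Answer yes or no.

Schedule Activity 1@1, Activity 2@1, Activity 3@1, Activity 4@1, Activity 5@2, Activity 6@3: h1:11  h2:13  h3:15  h4:8  h5:8 — peak 15 ≤ 15.

yes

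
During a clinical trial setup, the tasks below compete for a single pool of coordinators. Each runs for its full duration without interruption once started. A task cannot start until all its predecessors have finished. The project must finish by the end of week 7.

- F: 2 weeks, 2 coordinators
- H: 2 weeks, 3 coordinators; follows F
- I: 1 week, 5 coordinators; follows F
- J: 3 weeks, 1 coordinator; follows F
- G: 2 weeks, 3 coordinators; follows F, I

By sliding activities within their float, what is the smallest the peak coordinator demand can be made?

Early-start (F@1, H@3, I@3, J@3, G@4) gives peak 9: w1:2  w2:2  w3:9  w4:7  w5:4  w6:0  w7:0.
Shift H→4, J→4, G→6.
Schedule F@1, H@4, I@3, J@4, G@6: w1:2  w2:2  w3:5  w4:4  w5:4  w6:4  w7:3 — peak 5.

5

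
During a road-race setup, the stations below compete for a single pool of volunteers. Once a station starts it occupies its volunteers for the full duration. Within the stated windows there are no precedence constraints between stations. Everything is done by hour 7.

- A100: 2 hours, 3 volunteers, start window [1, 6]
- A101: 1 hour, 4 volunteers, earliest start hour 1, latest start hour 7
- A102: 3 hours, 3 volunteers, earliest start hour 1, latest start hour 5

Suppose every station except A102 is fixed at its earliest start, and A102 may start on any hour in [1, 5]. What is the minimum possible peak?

7

A102@1: h1:10  h2:6  h3:3  h4:0  h5:0  h6:0  h7:0 → peak 10
A102@2: h1:7  h2:6  h3:3  h4:3  h5:0  h6:0  h7:0 → peak 7
A102@3: h1:7  h2:3  h3:3  h4:3  h5:3  h6:0  h7:0 → peak 7
A102@4: h1:7  h2:3  h3:0  h4:3  h5:3  h6:3  h7:0 → peak 7
A102@5: h1:7  h2:3  h3:0  h4:0  h5:3  h6:3  h7:3 → peak 7
Best is A102@2, peak 7.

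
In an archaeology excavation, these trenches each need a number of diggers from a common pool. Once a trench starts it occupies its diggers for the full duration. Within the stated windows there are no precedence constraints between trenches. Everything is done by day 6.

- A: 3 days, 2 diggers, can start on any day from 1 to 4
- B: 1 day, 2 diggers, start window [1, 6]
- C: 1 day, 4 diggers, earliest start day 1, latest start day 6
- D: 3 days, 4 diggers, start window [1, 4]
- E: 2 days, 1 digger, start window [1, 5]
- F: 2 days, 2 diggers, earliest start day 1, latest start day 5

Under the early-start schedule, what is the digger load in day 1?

15

At early start, day 1 has: A, B, C, D, E, F.
Demand: 2 + 2 + 4 + 4 + 1 + 2 = 15.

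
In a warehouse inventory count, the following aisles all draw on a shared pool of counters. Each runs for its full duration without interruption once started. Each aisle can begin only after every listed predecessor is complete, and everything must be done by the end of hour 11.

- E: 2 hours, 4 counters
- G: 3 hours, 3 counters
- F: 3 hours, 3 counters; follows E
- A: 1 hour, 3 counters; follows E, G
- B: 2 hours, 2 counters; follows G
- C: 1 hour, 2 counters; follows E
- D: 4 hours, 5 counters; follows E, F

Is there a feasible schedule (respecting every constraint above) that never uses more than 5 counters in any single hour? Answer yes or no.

The minimum achievable peak is 6; 5 < 6, so no feasible schedule stays within the cap.

no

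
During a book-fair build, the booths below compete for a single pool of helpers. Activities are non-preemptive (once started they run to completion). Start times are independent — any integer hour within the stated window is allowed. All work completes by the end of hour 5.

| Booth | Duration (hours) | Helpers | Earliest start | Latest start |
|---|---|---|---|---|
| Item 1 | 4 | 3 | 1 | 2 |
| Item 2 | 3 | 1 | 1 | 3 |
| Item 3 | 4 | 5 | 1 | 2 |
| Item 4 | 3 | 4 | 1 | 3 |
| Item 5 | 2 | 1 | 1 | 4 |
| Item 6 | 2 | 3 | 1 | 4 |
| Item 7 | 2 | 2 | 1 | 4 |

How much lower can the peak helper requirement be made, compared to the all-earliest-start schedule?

Early-start peak: h1:19  h2:19  h3:13  h4:8  h5:0 ⇒ 19.
Leveled (Item 1@1, Item 2@1, Item 3@1, Item 4@1, Item 5@1, Item 6@4, Item 7@4): h1:14  h2:14  h3:13  h4:13  h5:5 ⇒ 14.
Reduction 19 − 14 = 5.

5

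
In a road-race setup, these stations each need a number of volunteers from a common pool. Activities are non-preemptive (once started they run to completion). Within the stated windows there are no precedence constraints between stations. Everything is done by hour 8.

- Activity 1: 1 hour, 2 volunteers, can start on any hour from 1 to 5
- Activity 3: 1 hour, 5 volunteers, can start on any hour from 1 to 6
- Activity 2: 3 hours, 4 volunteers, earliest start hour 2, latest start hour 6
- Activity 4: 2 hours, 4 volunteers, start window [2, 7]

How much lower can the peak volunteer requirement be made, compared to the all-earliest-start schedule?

3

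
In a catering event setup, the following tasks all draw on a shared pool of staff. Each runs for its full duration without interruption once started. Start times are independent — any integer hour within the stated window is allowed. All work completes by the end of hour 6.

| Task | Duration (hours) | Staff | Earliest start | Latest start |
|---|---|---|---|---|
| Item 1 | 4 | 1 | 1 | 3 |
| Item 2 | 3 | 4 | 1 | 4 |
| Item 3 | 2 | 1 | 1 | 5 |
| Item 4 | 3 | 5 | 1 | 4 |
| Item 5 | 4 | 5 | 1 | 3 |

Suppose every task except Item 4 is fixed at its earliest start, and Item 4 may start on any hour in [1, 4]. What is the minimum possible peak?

Item 4@1: h1:16  h2:16  h3:15  h4:6  h5:0  h6:0 → peak 16
Item 4@2: h1:11  h2:16  h3:15  h4:11  h5:0  h6:0 → peak 16
Item 4@3: h1:11  h2:11  h3:15  h4:11  h5:5  h6:0 → peak 15
Item 4@4: h1:11  h2:11  h3:10  h4:11  h5:5  h6:5 → peak 11
Best is Item 4@4, peak 11.

11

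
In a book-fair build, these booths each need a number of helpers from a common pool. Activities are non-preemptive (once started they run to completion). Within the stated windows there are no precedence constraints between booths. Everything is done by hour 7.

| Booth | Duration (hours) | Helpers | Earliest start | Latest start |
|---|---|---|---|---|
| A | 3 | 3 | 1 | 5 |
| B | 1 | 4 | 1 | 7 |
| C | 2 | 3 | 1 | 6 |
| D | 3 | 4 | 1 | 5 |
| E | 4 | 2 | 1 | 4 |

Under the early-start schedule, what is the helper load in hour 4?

2

At early start, hour 4 has: E.
Demand: 2 = 2.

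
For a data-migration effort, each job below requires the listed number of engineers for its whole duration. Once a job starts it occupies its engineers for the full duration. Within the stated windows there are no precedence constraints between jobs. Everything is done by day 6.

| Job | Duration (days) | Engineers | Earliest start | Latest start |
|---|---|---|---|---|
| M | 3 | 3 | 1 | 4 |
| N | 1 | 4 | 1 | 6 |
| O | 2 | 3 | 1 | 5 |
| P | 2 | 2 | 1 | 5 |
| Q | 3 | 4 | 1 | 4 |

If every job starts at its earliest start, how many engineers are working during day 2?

12

At early start, day 2 has: M, O, P, Q.
Demand: 3 + 3 + 2 + 4 = 12.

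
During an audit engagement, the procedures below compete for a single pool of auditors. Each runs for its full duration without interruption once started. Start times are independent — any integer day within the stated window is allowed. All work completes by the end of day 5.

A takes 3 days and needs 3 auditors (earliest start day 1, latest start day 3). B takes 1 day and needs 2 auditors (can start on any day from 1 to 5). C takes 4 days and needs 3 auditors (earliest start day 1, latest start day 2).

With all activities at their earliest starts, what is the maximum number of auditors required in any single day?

8

Early-start schedule: A@1, B@1, C@1.
Load per day: day 1: 8, day 2: 6, day 3: 6, day 4: 3, day 5: 0.
Peak is 8.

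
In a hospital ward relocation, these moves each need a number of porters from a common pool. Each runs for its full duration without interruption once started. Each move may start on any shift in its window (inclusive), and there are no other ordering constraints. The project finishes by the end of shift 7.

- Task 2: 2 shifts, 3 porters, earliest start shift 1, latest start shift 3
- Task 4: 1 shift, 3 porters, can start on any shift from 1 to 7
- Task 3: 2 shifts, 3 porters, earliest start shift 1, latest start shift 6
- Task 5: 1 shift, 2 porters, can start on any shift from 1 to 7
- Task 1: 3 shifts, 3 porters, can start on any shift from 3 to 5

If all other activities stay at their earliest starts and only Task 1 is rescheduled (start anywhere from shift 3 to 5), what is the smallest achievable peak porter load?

Task 1@3: s1:11  s2:6  s3:3  s4:3  s5:3  s6:0  s7:0 → peak 11
Task 1@4: s1:11  s2:6  s3:0  s4:3  s5:3  s6:3  s7:0 → peak 11
Task 1@5: s1:11  s2:6  s3:0  s4:0  s5:3  s6:3  s7:3 → peak 11
Best is Task 1@3, peak 11.

11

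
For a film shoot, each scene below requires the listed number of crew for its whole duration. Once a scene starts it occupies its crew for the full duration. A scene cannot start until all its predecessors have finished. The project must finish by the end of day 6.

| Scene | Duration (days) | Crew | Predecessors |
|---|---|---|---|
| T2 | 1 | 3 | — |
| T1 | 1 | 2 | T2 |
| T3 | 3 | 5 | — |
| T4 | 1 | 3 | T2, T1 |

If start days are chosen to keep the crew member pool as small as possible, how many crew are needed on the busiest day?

Early-start (T2@1, T1@2, T3@1, T4@3) gives peak 8: d1:8  d2:7  d3:8  d4:0  d5:0  d6:0.
Shift T3→3, T4→6.
Schedule T2@1, T1@2, T3@3, T4@6: d1:3  d2:2  d3:5  d4:5  d5:5  d6:3 — peak 5.

5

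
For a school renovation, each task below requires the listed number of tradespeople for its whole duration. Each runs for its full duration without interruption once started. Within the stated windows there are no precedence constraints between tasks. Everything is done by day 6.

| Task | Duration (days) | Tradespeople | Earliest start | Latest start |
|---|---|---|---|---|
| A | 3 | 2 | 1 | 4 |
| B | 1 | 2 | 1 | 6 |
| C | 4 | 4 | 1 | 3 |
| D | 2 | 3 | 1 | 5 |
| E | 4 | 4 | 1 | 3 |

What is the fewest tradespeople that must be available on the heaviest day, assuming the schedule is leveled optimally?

Early-start (A@1, B@1, C@1, D@1, E@1) gives peak 15: d1:15  d2:13  d3:10  d4:8  d5:0  d6:0.
Shift D→5, E→2.
Schedule A@1, B@1, C@1, D@5, E@2: d1:8  d2:10  d3:10  d4:8  d5:7  d6:3 — peak 10.

10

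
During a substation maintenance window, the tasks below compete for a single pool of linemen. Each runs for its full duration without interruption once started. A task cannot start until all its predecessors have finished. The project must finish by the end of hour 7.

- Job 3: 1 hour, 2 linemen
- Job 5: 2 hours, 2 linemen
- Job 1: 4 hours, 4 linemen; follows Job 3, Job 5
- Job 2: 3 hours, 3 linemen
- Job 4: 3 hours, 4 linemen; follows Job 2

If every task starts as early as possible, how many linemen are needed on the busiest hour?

8

Early-start schedule: Job 3@1, Job 5@1, Job 1@3, Job 2@1, Job 4@4.
Load per hour: hour 1: 7, hour 2: 5, hour 3: 7, hour 4: 8, hour 5: 8, hour 6: 8, hour 7: 0.
Peak is 8.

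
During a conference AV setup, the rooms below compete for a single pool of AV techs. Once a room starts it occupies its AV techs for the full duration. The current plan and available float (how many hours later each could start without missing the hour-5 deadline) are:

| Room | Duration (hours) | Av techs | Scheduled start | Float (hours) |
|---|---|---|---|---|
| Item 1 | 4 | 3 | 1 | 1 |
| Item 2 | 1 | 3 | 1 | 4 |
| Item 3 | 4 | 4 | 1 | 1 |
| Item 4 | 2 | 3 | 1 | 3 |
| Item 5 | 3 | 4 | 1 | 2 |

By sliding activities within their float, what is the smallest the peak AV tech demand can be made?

11

Early-start (Item 1@1, Item 2@1, Item 3@1, Item 4@1, Item 5@1) gives peak 17: h1:17  h2:14  h3:11  h4:7  h5:0.
Shift Item 3→2, Item 5→3.
Schedule Item 1@1, Item 2@1, Item 3@2, Item 4@1, Item 5@3: h1:9  h2:10  h3:11  h4:11  h5:8 — peak 11.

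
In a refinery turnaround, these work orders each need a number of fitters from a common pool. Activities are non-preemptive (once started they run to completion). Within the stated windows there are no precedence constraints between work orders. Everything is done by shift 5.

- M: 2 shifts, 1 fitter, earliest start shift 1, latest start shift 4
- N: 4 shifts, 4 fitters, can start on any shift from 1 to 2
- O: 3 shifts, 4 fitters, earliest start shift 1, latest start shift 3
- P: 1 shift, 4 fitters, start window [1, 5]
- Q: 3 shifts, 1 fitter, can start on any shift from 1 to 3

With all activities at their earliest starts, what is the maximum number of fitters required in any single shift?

14

Early-start schedule: M@1, N@1, O@1, P@1, Q@1.
Load per shift: shift 1: 14, shift 2: 10, shift 3: 9, shift 4: 4, shift 5: 0.
Peak is 14.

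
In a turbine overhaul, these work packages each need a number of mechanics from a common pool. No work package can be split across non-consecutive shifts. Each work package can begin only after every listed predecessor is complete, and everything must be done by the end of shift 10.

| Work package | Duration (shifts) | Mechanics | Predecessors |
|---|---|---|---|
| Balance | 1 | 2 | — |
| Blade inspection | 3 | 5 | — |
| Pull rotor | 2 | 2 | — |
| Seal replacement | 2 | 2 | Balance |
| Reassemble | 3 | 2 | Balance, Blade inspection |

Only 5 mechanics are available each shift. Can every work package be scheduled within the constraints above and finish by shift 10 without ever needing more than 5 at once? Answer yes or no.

Schedule Balance@1, Blade inspection@2, Pull rotor@5, Seal replacement@5, Reassemble@7: s1:2  s2:5  s3:5  s4:5  s5:4  s6:4  s7:2  s8:2  s9:2  s10:0 — peak 5 ≤ 5.

yes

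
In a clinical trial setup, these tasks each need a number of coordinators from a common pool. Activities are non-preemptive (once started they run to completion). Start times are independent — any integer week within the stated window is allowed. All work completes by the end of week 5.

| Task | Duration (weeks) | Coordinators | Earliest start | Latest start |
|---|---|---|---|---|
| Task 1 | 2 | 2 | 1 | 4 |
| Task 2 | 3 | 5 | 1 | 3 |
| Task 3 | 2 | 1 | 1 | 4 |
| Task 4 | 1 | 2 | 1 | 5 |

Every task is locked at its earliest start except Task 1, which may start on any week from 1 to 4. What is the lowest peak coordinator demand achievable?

8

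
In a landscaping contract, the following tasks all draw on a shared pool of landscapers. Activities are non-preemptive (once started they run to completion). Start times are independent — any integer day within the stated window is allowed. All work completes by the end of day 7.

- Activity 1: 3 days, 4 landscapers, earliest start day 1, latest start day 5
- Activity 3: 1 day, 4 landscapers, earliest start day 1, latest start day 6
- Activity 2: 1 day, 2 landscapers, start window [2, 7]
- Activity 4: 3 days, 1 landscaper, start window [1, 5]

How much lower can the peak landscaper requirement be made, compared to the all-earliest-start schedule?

5

Early-start peak: d1:9  d2:7  d3:5  d4:0  d5:0  d6:0  d7:0 ⇒ 9.
Leveled (Activity 1@1, Activity 3@4, Activity 2@5, Activity 4@5): d1:4  d2:4  d3:4  d4:4  d5:3  d6:1  d7:1 ⇒ 4.
Reduction 9 − 4 = 5.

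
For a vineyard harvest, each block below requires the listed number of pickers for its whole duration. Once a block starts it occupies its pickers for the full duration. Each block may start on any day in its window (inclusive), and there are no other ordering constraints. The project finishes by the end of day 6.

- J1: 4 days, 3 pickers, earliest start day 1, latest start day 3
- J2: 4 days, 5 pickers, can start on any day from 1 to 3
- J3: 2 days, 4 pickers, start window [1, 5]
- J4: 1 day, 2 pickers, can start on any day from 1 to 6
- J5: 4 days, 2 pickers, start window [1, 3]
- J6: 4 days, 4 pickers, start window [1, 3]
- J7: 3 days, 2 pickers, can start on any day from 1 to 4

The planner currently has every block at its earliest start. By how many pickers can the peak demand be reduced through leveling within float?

6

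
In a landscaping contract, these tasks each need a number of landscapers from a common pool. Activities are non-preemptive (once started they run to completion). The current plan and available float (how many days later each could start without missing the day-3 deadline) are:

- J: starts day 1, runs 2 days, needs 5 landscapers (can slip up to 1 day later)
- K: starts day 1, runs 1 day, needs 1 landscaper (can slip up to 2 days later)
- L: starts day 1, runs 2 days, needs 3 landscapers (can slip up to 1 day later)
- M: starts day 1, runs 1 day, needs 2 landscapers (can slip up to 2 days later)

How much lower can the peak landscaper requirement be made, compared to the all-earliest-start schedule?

3

Early-start peak: d1:11  d2:8  d3:0 ⇒ 11.
Leveled (J@1, K@1, L@2, M@1): d1:8  d2:8  d3:3 ⇒ 8.
Reduction 11 − 8 = 3.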